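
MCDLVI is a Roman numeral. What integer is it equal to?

MCDLVI: M=1000, CD=400, L=50, V=5, I=1
1000 + 400 + 50 + 5 + 1 = 1456

1456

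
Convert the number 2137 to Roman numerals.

Convert 2137 to Roman numerals:
  2137 contains 2×1000 (MM)
  137 contains 1×100 (C)
  37 contains 3×10 (XXX)
  7 contains 1×5 (V)
  2 contains 2×1 (II)

MMCXXXVII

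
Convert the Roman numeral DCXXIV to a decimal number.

DCXXIV: D=500, C=100, X=10, X=10, IV=4
500 + 100 + 10 + 10 + 4 = 624

624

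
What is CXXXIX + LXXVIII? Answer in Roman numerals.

CXXXIX = 139
LXXVIII = 78
139 + 78 = 217

CCXVII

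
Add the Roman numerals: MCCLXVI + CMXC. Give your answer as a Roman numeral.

MCCLXVI = 1266
CMXC = 990
1266 + 990 = 2256

MMCCLVI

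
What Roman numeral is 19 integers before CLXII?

CLXII = 162
162 - 19 = 143

CXLIII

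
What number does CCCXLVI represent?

CCCXLVI: C=100, C=100, C=100, XL=40, V=5, I=1
100 + 100 + 100 + 40 + 5 + 1 = 346

346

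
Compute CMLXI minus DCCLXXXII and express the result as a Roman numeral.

CMLXI = 961
DCCLXXXII = 782
961 - 782 = 179

CLXXIX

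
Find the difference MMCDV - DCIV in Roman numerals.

MMCDV = 2405
DCIV = 604
2405 - 604 = 1801

MDCCCI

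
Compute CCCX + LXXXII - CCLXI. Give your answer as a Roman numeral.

CCCX = 310, LXXXII = 82, CCLXI = 261
310 + 82 = 392
392 - 261 = 131

CXXXI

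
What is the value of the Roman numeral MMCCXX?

MMCCXX: M=1000, M=1000, C=100, C=100, X=10, X=10
1000 + 1000 + 100 + 100 + 10 + 10 = 2220

2220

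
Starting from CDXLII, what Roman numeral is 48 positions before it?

CDXLII = 442
442 - 48 = 394

CCCXCIV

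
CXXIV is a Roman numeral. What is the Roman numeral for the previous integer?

CXXIV = 124, so the previous integer is 124 - 1 = 123

CXXIII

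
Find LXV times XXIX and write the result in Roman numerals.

LXV = 65
XXIX = 29
65 × 29 = 1885

MDCCCLXXXV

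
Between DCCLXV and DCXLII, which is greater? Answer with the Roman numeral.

DCCLXV = 765
DCXLII = 642
765 is larger

DCCLXV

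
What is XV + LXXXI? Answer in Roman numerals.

XV = 15
LXXXI = 81
15 + 81 = 96

XCVI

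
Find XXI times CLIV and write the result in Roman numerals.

XXI = 21
CLIV = 154
21 × 154 = 3234

MMMCCXXXIV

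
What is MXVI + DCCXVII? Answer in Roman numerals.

MXVI = 1016
DCCXVII = 717
1016 + 717 = 1733

MDCCXXXIII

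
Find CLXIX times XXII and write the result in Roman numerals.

CLXIX = 169
XXII = 22
169 × 22 = 3718

MMMDCCXVIII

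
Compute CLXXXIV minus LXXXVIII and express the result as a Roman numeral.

CLXXXIV = 184
LXXXVIII = 88
184 - 88 = 96

XCVI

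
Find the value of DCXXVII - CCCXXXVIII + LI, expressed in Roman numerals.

DCXXVII = 627, CCCXXXVIII = 338, LI = 51
627 - 338 = 289
289 + 51 = 340

CCCXL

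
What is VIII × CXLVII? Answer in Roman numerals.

VIII = 8
CXLVII = 147
8 × 147 = 1176

MCLXXVI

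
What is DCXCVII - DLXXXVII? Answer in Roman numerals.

DCXCVII = 697
DLXXXVII = 587
697 - 587 = 110

CX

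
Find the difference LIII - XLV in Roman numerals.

LIII = 53
XLV = 45
53 - 45 = 8

VIII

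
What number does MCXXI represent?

MCXXI: M=1000, C=100, X=10, X=10, I=1
1000 + 100 + 10 + 10 + 1 = 1121

1121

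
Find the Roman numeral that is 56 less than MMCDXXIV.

MMCDXXIV = 2424
2424 - 56 = 2368

MMCCCLXVIII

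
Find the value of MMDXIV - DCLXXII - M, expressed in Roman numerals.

MMDXIV = 2514, DCLXXII = 672, M = 1000
2514 - 672 = 1842
1842 - 1000 = 842

DCCCXLII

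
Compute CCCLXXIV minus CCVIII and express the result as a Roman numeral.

CCCLXXIV = 374
CCVIII = 208
374 - 208 = 166

CLXVI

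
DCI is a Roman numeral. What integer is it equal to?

DCI: D=500, C=100, I=1
500 + 100 + 1 = 601

601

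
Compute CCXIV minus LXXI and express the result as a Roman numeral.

CCXIV = 214
LXXI = 71
214 - 71 = 143

CXLIII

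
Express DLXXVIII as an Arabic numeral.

DLXXVIII: D=500, L=50, X=10, X=10, V=5, I=1, I=1, I=1
500 + 50 + 10 + 10 + 5 + 1 + 1 + 1 = 578

578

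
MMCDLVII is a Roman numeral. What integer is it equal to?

MMCDLVII: M=1000, M=1000, CD=400, L=50, V=5, I=1, I=1
1000 + 1000 + 400 + 50 + 5 + 1 + 1 = 2457

2457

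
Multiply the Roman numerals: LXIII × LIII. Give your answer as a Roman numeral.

LXIII = 63
LIII = 53
63 × 53 = 3339

MMMCCCXXXIX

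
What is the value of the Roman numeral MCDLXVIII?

MCDLXVIII: M=1000, CD=400, L=50, X=10, V=5, I=1, I=1, I=1
1000 + 400 + 50 + 10 + 5 + 1 + 1 + 1 = 1468

1468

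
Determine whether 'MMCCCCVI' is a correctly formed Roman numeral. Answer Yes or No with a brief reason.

'MMCCCCVI': More than 3 consecutive C's

No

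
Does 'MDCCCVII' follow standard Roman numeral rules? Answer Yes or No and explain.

'MDCCCVII': Check the rules: uses only the symbols I, V, X, L, C, D, M; no symbol is repeated more than three times in a row; V, L and D each appear at most once; no smaller symbol precedes a larger one (values never increase from left to right). Value: M (1000) + D (500) + C (100) + C (100) + C (100) + V (5) + I (1) + I (1) = 1807. So it is a valid standard Roman numeral.

Yes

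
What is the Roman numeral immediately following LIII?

LIII = 53, so the next integer is 53 + 1 = 54

LIV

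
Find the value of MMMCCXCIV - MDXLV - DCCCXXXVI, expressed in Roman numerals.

MMMCCXCIV = 3294, MDXLV = 1545, DCCCXXXVI = 836
3294 - 1545 = 1749
1749 - 836 = 913

CMXIII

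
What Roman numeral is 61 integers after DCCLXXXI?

DCCLXXXI = 781
781 + 61 = 842

DCCCXLII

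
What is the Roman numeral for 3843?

Convert 3843 to Roman numerals:
  3843 contains 3×1000 (MMM)
  843 contains 1×500 (D)
  343 contains 3×100 (CCC)
  43 contains 1×40 (XL)
  3 contains 3×1 (III)

MMMDCCCXLIII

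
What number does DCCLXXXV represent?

DCCLXXXV: D=500, C=100, C=100, L=50, X=10, X=10, X=10, V=5
500 + 100 + 100 + 50 + 10 + 10 + 10 + 5 = 785

785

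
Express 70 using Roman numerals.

Convert 70 to Roman numerals:
  70 contains 1×50 (L)
  20 contains 2×10 (XX)

LXX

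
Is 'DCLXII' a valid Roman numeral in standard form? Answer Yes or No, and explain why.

'DCLXII': Check the rules: uses only the symbols I, V, X, L, C, D, M; no symbol is repeated more than three times in a row; V, L and D each appear at most once; no smaller symbol precedes a larger one (values never increase from left to right). Value: D (500) + C (100) + L (50) + X (10) + I (1) + I (1) = 662. So it is a valid standard Roman numeral.

Yes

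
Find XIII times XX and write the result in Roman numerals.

XIII = 13
XX = 20
13 × 20 = 260

CCLX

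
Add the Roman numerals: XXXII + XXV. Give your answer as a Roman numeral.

XXXII = 32
XXV = 25
32 + 25 = 57

LVII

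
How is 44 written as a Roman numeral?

Convert 44 to Roman numerals:
  44 contains 1×40 (XL)
  4 contains 1×4 (IV)

XLIV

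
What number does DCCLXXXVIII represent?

DCCLXXXVIII: D=500, C=100, C=100, L=50, X=10, X=10, X=10, V=5, I=1, I=1, I=1
500 + 100 + 100 + 50 + 10 + 10 + 10 + 5 + 1 + 1 + 1 = 788

788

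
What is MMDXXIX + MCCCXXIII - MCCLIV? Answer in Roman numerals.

MMDXXIX = 2529, MCCCXXIII = 1323, MCCLIV = 1254
2529 + 1323 = 3852
3852 - 1254 = 2598

MMDXCVIII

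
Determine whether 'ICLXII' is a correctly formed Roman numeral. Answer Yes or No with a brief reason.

'ICLXII': Invalid subtractive combination: IC

No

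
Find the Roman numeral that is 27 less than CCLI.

CCLI = 251
251 - 27 = 224

CCXXIV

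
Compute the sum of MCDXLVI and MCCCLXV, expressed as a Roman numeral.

MCDXLVI = 1446
MCCCLXV = 1365
1446 + 1365 = 2811

MMDCCCXI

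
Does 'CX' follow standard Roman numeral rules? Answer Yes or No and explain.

'CX': Check the rules: uses only the symbols I, V, X, L, C, D, M; no symbol is repeated more than three times in a row; V, L and D each appear at most once; no smaller symbol precedes a larger one (values never increase from left to right). Value: C (100) + X (10) = 110. So it is a valid standard Roman numeral.

Yes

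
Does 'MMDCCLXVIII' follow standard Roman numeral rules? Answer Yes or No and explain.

'MMDCCLXVIII': Check the rules: uses only the symbols I, V, X, L, C, D, M; no symbol is repeated more than three times in a row; V, L and D each appear at most once; no smaller symbol precedes a larger one (values never increase from left to right). Value: M (1000) + M (1000) + D (500) + C (100) + C (100) + L (50) + X (10) + V (5) + I (1) + I (1) + I (1) = 2768. So it is a valid standard Roman numeral.

Yes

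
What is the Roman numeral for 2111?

Convert 2111 to Roman numerals:
  2111 contains 2×1000 (MM)
  111 contains 1×100 (C)
  11 contains 1×10 (X)
  1 contains 1×1 (I)

MMCXI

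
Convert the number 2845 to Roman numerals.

Convert 2845 to Roman numerals:
  2845 contains 2×1000 (MM)
  845 contains 1×500 (D)
  345 contains 3×100 (CCC)
  45 contains 1×40 (XL)
  5 contains 1×5 (V)

MMDCCCXLV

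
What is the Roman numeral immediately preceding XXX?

XXX = 30, so the previous integer is 30 - 1 = 29

XXIX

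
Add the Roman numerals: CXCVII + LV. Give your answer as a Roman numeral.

CXCVII = 197
LV = 55
197 + 55 = 252

CCLII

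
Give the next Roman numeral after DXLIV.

DXLIV = 544; next is 545

DXLV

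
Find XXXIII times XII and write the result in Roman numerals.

XXXIII = 33
XII = 12
33 × 12 = 396

CCCXCVI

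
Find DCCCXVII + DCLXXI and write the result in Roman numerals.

DCCCXVII = 817
DCLXXI = 671
817 + 671 = 1488

MCDLXXXVIII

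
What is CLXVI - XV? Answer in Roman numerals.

CLXVI = 166
XV = 15
166 - 15 = 151

CLI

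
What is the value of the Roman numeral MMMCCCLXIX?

MMMCCCLXIX: M=1000, M=1000, M=1000, C=100, C=100, C=100, L=50, X=10, IX=9
1000 + 1000 + 1000 + 100 + 100 + 100 + 50 + 10 + 9 = 3369

3369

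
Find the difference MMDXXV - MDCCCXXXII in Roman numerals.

MMDXXV = 2525
MDCCCXXXII = 1832
2525 - 1832 = 693

DCXCIII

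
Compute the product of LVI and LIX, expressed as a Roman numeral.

LVI = 56
LIX = 59
56 × 59 = 3304

MMMCCCIV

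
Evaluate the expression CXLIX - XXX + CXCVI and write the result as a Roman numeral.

CXLIX = 149, XXX = 30, CXCVI = 196
149 - 30 = 119
119 + 196 = 315

CCCXV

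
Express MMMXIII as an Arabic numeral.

MMMXIII: M=1000, M=1000, M=1000, X=10, I=1, I=1, I=1
1000 + 1000 + 1000 + 10 + 1 + 1 + 1 = 3013

3013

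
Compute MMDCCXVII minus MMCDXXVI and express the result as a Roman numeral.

MMDCCXVII = 2717
MMCDXXVI = 2426
2717 - 2426 = 291

CCXCI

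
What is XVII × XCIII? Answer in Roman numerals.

XVII = 17
XCIII = 93
17 × 93 = 1581

MDLXXXI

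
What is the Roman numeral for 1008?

Convert 1008 to Roman numerals:
  1008 contains 1×1000 (M)
  8 contains 1×5 (V)
  3 contains 3×1 (III)

MVIII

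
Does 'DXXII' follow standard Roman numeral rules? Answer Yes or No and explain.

'DXXII': Check the rules: uses only the symbols I, V, X, L, C, D, M; no symbol is repeated more than three times in a row; V, L and D each appear at most once; no smaller symbol precedes a larger one (values never increase from left to right). Value: D (500) + X (10) + X (10) + I (1) + I (1) = 522. So it is a valid standard Roman numeral.

Yes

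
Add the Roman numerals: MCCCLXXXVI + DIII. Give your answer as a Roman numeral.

MCCCLXXXVI = 1386
DIII = 503
1386 + 503 = 1889

MDCCCLXXXIX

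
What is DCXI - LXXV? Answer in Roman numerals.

DCXI = 611
LXXV = 75
611 - 75 = 536

DXXXVI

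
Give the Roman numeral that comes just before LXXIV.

LXXIV = 74, so the previous integer is 74 - 1 = 73

LXXIII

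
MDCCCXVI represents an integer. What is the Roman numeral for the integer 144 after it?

MDCCCXVI = 1816
1816 + 144 = 1960

MCMLX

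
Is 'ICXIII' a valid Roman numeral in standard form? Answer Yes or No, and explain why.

'ICXIII': Invalid subtractive combination: IC

No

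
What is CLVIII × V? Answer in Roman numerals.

CLVIII = 158
V = 5
158 × 5 = 790

DCCXC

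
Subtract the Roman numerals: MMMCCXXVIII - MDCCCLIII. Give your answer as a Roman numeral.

MMMCCXXVIII = 3228
MDCCCLIII = 1853
3228 - 1853 = 1375

MCCCLXXV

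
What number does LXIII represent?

LXIII: L=50, X=10, I=1, I=1, I=1
50 + 10 + 1 + 1 + 1 = 63

63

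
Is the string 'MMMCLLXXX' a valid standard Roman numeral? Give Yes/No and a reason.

'MMMCLLXXX': L should not appear more than once

No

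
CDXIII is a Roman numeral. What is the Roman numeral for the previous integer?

CDXIII = 413; previous is 412

CDXII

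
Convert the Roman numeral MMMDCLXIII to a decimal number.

MMMDCLXIII: M=1000, M=1000, M=1000, D=500, C=100, L=50, X=10, I=1, I=1, I=1
1000 + 1000 + 1000 + 500 + 100 + 50 + 10 + 1 + 1 + 1 = 3663

3663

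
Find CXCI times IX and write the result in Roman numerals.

CXCI = 191
IX = 9
191 × 9 = 1719

MDCCXIX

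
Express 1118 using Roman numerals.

Convert 1118 to Roman numerals:
  1118 contains 1×1000 (M)
  118 contains 1×100 (C)
  18 contains 1×10 (X)
  8 contains 1×5 (V)
  3 contains 3×1 (III)

MCXVIII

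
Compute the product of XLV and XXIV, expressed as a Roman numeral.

XLV = 45
XXIV = 24
45 × 24 = 1080

MLXXX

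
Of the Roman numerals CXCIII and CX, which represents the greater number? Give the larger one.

CXCIII = 193
CX = 110
193 is larger

CXCIII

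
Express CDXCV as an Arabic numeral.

CDXCV: CD=400, XC=90, V=5
400 + 90 + 5 = 495

495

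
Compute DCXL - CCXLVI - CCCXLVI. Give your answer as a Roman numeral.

DCXL = 640, CCXLVI = 246, CCCXLVI = 346
640 - 246 = 394
394 - 346 = 48

XLVIII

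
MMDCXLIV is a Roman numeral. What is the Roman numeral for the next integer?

MMDCXLIV = 2644; next is 2645

MMDCXLV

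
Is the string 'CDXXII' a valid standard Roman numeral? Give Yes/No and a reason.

'CDXXII': Check the rules: uses only the symbols I, V, X, L, C, D, M; no symbol is repeated more than three times in a row; V, L and D each appear at most once; the only place a smaller symbol precedes a larger one is the allowed subtractive pair CD, the symbol right after such a pair (if any) is smaller than the pair's first symbol, and otherwise the values never increase from left to right. Value: CD (400) + X (10) + X (10) + I (1) + I (1) = 422. So it is a valid standard Roman numeral.

Yes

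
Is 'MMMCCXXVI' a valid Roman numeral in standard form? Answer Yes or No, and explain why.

'MMMCCXXVI': Check the rules: uses only the symbols I, V, X, L, C, D, M; no symbol is repeated more than three times in a row; V, L and D each appear at most once; no smaller symbol precedes a larger one (values never increase from left to right). Value: M (1000) + M (1000) + M (1000) + C (100) + C (100) + X (10) + X (10) + V (5) + I (1) = 3226. So it is a valid standard Roman numeral.

Yes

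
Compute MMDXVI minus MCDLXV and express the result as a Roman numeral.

MMDXVI = 2516
MCDLXV = 1465
2516 - 1465 = 1051

MLI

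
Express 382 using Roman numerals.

Convert 382 to Roman numerals:
  382 contains 3×100 (CCC)
  82 contains 1×50 (L)
  32 contains 3×10 (XXX)
  2 contains 2×1 (II)

CCCLXXXII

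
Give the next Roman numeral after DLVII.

DLVII = 557, so the next integer is 557 + 1 = 558

DLVIII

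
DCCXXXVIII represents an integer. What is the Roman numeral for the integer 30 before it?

DCCXXXVIII = 738
738 - 30 = 708

DCCVIII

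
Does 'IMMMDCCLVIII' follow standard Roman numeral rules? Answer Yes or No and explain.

'IMMMDCCLVIII': Invalid subtractive combination: IM

No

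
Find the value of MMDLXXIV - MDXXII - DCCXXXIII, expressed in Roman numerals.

MMDLXXIV = 2574, MDXXII = 1522, DCCXXXIII = 733
2574 - 1522 = 1052
1052 - 733 = 319

CCCXIX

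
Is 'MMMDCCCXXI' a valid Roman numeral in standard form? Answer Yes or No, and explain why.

'MMMDCCCXXI': Check the rules: uses only the symbols I, V, X, L, C, D, M; no symbol is repeated more than three times in a row; V, L and D each appear at most once; no smaller symbol precedes a larger one (values never increase from left to right). Value: M (1000) + M (1000) + M (1000) + D (500) + C (100) + C (100) + C (100) + X (10) + X (10) + I (1) = 3821. So it is a valid standard Roman numeral.

Yes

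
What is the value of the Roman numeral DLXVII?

DLXVII: D=500, L=50, X=10, V=5, I=1, I=1
500 + 50 + 10 + 5 + 1 + 1 = 567

567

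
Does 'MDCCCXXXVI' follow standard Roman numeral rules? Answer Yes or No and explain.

'MDCCCXXXVI': Check the rules: uses only the symbols I, V, X, L, C, D, M; no symbol is repeated more than three times in a row; V, L and D each appear at most once; no smaller symbol precedes a larger one (values never increase from left to right). Value: M (1000) + D (500) + C (100) + C (100) + C (100) + X (10) + X (10) + X (10) + V (5) + I (1) = 1836. So it is a valid standard Roman numeral.

Yes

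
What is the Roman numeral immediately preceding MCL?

MCL = 1150, so the previous integer is 1150 - 1 = 1149

MCXLIX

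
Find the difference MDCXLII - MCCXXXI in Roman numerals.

MDCXLII = 1642
MCCXXXI = 1231
1642 - 1231 = 411

CDXI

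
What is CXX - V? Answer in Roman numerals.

CXX = 120
V = 5
120 - 5 = 115

CXV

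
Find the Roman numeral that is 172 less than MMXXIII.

MMXXIII = 2023
2023 - 172 = 1851

MDCCCLI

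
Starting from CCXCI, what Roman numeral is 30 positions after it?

CCXCI = 291
291 + 30 = 321

CCCXXI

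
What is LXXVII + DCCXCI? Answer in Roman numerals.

LXXVII = 77
DCCXCI = 791
77 + 791 = 868

DCCCLXVIII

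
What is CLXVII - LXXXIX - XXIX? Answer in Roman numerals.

CLXVII = 167, LXXXIX = 89, XXIX = 29
167 - 89 = 78
78 - 29 = 49

XLIX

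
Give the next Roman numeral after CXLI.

CXLI = 141, so the next integer is 141 + 1 = 142

CXLII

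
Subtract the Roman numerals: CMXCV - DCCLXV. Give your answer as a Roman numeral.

CMXCV = 995
DCCLXV = 765
995 - 765 = 230

CCXXX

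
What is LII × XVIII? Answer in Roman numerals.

LII = 52
XVIII = 18
52 × 18 = 936

CMXXXVI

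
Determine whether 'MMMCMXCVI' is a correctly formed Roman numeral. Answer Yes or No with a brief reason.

'MMMCMXCVI': Check the rules: uses only the symbols I, V, X, L, C, D, M; no symbol is repeated more than three times in a row; V, L and D each appear at most once; the only places a smaller symbol precedes a larger one are the allowed subtractive pairs CM, XC, the symbol right after such a pair (if any) is smaller than the pair's first symbol, and otherwise the values never increase from left to right. Value: M (1000) + M (1000) + M (1000) + CM (900) + XC (90) + V (5) + I (1) = 3996. So it is a valid standard Roman numeral.

Yes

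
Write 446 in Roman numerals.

Convert 446 to Roman numerals:
  446 contains 1×400 (CD)
  46 contains 1×40 (XL)
  6 contains 1×5 (V)
  1 contains 1×1 (I)

CDXLVI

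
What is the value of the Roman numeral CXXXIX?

CXXXIX: C=100, X=10, X=10, X=10, IX=9
100 + 10 + 10 + 10 + 9 = 139

139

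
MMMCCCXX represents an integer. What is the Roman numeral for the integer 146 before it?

MMMCCCXX = 3320
3320 - 146 = 3174

MMMCLXXIV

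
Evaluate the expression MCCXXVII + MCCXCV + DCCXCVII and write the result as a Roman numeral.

MCCXXVII = 1227, MCCXCV = 1295, DCCXCVII = 797
1227 + 1295 = 2522
2522 + 797 = 3319

MMMCCCXIX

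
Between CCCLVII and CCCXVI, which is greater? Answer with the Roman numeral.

CCCLVII = 357
CCCXVI = 316
357 is larger

CCCLVII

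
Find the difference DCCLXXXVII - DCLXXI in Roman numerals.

DCCLXXXVII = 787
DCLXXI = 671
787 - 671 = 116

CXVI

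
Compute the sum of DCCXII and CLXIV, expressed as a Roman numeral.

DCCXII = 712
CLXIV = 164
712 + 164 = 876

DCCCLXXVI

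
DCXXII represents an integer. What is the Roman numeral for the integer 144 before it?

DCXXII = 622
622 - 144 = 478

CDLXXVIII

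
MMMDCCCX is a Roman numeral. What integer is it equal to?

MMMDCCCX: M=1000, M=1000, M=1000, D=500, C=100, C=100, C=100, X=10
1000 + 1000 + 1000 + 500 + 100 + 100 + 100 + 10 = 3810

3810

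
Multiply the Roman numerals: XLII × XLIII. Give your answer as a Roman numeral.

XLII = 42
XLIII = 43
42 × 43 = 1806

MDCCCVI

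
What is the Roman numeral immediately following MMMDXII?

MMMDXII = 3512; next is 3513

MMMDXIII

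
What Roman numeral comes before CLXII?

CLXII = 162, so the previous integer is 162 - 1 = 161

CLXI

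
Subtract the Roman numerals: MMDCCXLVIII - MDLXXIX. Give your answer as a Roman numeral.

MMDCCXLVIII = 2748
MDLXXIX = 1579
2748 - 1579 = 1169

MCLXIX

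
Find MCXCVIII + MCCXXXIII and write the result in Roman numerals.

MCXCVIII = 1198
MCCXXXIII = 1233
1198 + 1233 = 2431

MMCDXXXI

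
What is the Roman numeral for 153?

Convert 153 to Roman numerals:
  153 contains 1×100 (C)
  53 contains 1×50 (L)
  3 contains 3×1 (III)

CLIII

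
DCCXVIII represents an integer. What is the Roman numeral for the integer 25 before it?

DCCXVIII = 718
718 - 25 = 693

DCXCIII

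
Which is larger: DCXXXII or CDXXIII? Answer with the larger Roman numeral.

DCXXXII = 632
CDXXIII = 423
632 is larger

DCXXXII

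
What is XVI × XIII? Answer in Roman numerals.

XVI = 16
XIII = 13
16 × 13 = 208

CCVIII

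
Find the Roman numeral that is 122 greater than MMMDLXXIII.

MMMDLXXIII = 3573
3573 + 122 = 3695

MMMDCXCV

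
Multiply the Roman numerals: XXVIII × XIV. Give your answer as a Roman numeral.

XXVIII = 28
XIV = 14
28 × 14 = 392

CCCXCII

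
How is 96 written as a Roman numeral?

Convert 96 to Roman numerals:
  96 contains 1×90 (XC)
  6 contains 1×5 (V)
  1 contains 1×1 (I)

XCVI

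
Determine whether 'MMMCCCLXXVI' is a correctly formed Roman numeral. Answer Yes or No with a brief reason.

'MMMCCCLXXVI': Check the rules: uses only the symbols I, V, X, L, C, D, M; no symbol is repeated more than three times in a row; V, L and D each appear at most once; no smaller symbol precedes a larger one (values never increase from left to right). Value: M (1000) + M (1000) + M (1000) + C (100) + C (100) + C (100) + L (50) + X (10) + X (10) + V (5) + I (1) = 3376. So it is a valid standard Roman numeral.

Yes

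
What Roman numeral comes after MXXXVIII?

MXXXVIII = 1038; next is 1039

MXXXIX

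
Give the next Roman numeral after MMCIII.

MMCIII = 2103; next is 2104

MMCIV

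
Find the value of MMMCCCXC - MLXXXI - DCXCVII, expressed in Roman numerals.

MMMCCCXC = 3390, MLXXXI = 1081, DCXCVII = 697
3390 - 1081 = 2309
2309 - 697 = 1612

MDCXII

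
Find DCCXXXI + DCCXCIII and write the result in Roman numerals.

DCCXXXI = 731
DCCXCIII = 793
731 + 793 = 1524

MDXXIV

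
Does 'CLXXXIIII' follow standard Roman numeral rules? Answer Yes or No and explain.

'CLXXXIIII': More than 3 consecutive I's

No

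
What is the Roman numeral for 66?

Convert 66 to Roman numerals:
  66 contains 1×50 (L)
  16 contains 1×10 (X)
  6 contains 1×5 (V)
  1 contains 1×1 (I)

LXVI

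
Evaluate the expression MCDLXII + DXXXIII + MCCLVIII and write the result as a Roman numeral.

MCDLXII = 1462, DXXXIII = 533, MCCLVIII = 1258
1462 + 533 = 1995
1995 + 1258 = 3253

MMMCCLIII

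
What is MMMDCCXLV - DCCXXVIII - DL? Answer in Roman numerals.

MMMDCCXLV = 3745, DCCXXVIII = 728, DL = 550
3745 - 728 = 3017
3017 - 550 = 2467

MMCDLXVII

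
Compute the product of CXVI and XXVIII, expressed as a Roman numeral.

CXVI = 116
XXVIII = 28
116 × 28 = 3248

MMMCCXLVIII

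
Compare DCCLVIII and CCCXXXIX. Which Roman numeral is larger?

DCCLVIII = 758
CCCXXXIX = 339
758 is larger

DCCLVIII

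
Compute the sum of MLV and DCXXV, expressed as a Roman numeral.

MLV = 1055
DCXXV = 625
1055 + 625 = 1680

MDCLXXX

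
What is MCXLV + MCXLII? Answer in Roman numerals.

MCXLV = 1145
MCXLII = 1142
1145 + 1142 = 2287

MMCCLXXXVII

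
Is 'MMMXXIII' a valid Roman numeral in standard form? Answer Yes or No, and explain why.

'MMMXXIII': Check the rules: uses only the symbols I, V, X, L, C, D, M; no symbol is repeated more than three times in a row; V, L and D each appear at most once; no smaller symbol precedes a larger one (values never increase from left to right). Value: M (1000) + M (1000) + M (1000) + X (10) + X (10) + I (1) + I (1) + I (1) = 3023. So it is a valid standard Roman numeral.

Yes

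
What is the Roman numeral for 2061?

Convert 2061 to Roman numerals:
  2061 contains 2×1000 (MM)
  61 contains 1×50 (L)
  11 contains 1×10 (X)
  1 contains 1×1 (I)

MMLXI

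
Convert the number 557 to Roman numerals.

Convert 557 to Roman numerals:
  557 contains 1×500 (D)
  57 contains 1×50 (L)
  7 contains 1×5 (V)
  2 contains 2×1 (II)

DLVII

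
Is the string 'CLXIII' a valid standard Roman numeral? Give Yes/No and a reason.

'CLXIII': Check the rules: uses only the symbols I, V, X, L, C, D, M; no symbol is repeated more than three times in a row; V, L and D each appear at most once; no smaller symbol precedes a larger one (values never increase from left to right). Value: C (100) + L (50) + X (10) + I (1) + I (1) + I (1) = 163. So it is a valid standard Roman numeral.

Yes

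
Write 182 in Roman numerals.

Convert 182 to Roman numerals:
  182 contains 1×100 (C)
  82 contains 1×50 (L)
  32 contains 3×10 (XXX)
  2 contains 2×1 (II)

CLXXXII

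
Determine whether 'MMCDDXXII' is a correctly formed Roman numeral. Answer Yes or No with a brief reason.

'MMCDDXXII': D should not appear more than once

No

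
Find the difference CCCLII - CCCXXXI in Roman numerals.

CCCLII = 352
CCCXXXI = 331
352 - 331 = 21

XXI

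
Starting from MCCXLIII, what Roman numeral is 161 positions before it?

MCCXLIII = 1243
1243 - 161 = 1082

MLXXXII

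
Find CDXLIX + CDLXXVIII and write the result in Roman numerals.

CDXLIX = 449
CDLXXVIII = 478
449 + 478 = 927

CMXXVII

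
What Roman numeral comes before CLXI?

CLXI = 161; previous is 160

CLX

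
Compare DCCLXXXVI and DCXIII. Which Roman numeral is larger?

DCCLXXXVI = 786
DCXIII = 613
786 is larger

DCCLXXXVI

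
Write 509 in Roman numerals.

Convert 509 to Roman numerals:
  509 contains 1×500 (D)
  9 contains 1×9 (IX)

DIX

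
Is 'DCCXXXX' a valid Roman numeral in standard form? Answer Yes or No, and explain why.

'DCCXXXX': More than 3 consecutive X's

No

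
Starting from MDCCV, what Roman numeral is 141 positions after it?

MDCCV = 1705
1705 + 141 = 1846

MDCCCXLVI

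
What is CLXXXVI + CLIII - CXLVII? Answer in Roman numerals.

CLXXXVI = 186, CLIII = 153, CXLVII = 147
186 + 153 = 339
339 - 147 = 192

CXCII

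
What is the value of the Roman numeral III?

III: I=1, I=1, I=1
1 + 1 + 1 = 3

3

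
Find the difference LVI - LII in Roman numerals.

LVI = 56
LII = 52
56 - 52 = 4

IV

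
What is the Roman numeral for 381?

Convert 381 to Roman numerals:
  381 contains 3×100 (CCC)
  81 contains 1×50 (L)
  31 contains 3×10 (XXX)
  1 contains 1×1 (I)

CCCLXXXI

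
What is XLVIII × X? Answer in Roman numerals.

XLVIII = 48
X = 10
48 × 10 = 480

CDLXXX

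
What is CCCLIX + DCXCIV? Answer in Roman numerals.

CCCLIX = 359
DCXCIV = 694
359 + 694 = 1053

MLIII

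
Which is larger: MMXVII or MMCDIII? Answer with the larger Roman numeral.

MMXVII = 2017
MMCDIII = 2403
2403 is larger

MMCDIII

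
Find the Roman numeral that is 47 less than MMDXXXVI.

MMDXXXVI = 2536
2536 - 47 = 2489

MMCDLXXXIX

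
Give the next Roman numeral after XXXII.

XXXII = 32; next is 33

XXXIII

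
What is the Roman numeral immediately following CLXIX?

CLXIX = 169; next is 170

CLXX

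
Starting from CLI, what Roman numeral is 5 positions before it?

CLI = 151
151 - 5 = 146

CXLVI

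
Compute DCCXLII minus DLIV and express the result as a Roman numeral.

DCCXLII = 742
DLIV = 554
742 - 554 = 188

CLXXXVIII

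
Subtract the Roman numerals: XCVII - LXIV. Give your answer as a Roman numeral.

XCVII = 97
LXIV = 64
97 - 64 = 33

XXXIII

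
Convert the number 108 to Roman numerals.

Convert 108 to Roman numerals:
  108 contains 1×100 (C)
  8 contains 1×5 (V)
  3 contains 3×1 (III)

CVIII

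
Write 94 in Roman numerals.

Convert 94 to Roman numerals:
  94 contains 1×90 (XC)
  4 contains 1×4 (IV)

XCIV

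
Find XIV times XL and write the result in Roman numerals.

XIV = 14
XL = 40
14 × 40 = 560

DLX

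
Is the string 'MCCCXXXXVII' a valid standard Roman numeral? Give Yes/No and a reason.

'MCCCXXXXVII': More than 3 consecutive X's

No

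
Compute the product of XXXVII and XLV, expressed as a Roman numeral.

XXXVII = 37
XLV = 45
37 × 45 = 1665

MDCLXV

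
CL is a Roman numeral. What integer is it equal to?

CL: C=100, L=50
100 + 50 = 150

150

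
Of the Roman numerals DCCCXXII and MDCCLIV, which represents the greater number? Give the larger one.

DCCCXXII = 822
MDCCLIV = 1754
1754 is larger

MDCCLIV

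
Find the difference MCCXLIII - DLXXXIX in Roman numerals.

MCCXLIII = 1243
DLXXXIX = 589
1243 - 589 = 654

DCLIV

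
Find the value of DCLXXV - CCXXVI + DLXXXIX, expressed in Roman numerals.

DCLXXV = 675, CCXXVI = 226, DLXXXIX = 589
675 - 226 = 449
449 + 589 = 1038

MXXXVIII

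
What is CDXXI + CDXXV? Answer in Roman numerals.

CDXXI = 421
CDXXV = 425
421 + 425 = 846

DCCCXLVI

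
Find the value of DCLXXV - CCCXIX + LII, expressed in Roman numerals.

DCLXXV = 675, CCCXIX = 319, LII = 52
675 - 319 = 356
356 + 52 = 408

CDVIII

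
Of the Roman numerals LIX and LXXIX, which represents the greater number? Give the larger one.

LIX = 59
LXXIX = 79
79 is larger

LXXIX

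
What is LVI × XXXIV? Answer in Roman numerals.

LVI = 56
XXXIV = 34
56 × 34 = 1904

MCMIV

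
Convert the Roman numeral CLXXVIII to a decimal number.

CLXXVIII: C=100, L=50, X=10, X=10, V=5, I=1, I=1, I=1
100 + 50 + 10 + 10 + 5 + 1 + 1 + 1 = 178

178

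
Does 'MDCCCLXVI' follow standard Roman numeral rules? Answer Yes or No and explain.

'MDCCCLXVI': Check the rules: uses only the symbols I, V, X, L, C, D, M; no symbol is repeated more than three times in a row; V, L and D each appear at most once; no smaller symbol precedes a larger one (values never increase from left to right). Value: M (1000) + D (500) + C (100) + C (100) + C (100) + L (50) + X (10) + V (5) + I (1) = 1866. So it is a valid standard Roman numeral.

Yes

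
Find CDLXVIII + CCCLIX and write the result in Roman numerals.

CDLXVIII = 468
CCCLIX = 359
468 + 359 = 827

DCCCXXVII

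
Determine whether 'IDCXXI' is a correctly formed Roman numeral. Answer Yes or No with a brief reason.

'IDCXXI': Invalid subtractive combination: ID

No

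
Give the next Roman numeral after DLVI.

DLVI = 556; next is 557

DLVII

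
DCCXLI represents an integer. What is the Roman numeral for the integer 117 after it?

DCCXLI = 741
741 + 117 = 858

DCCCLVIII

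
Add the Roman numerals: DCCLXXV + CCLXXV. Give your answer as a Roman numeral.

DCCLXXV = 775
CCLXXV = 275
775 + 275 = 1050

ML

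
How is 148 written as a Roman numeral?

Convert 148 to Roman numerals:
  148 contains 1×100 (C)
  48 contains 1×40 (XL)
  8 contains 1×5 (V)
  3 contains 3×1 (III)

CXLVIII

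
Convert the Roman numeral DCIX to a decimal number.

DCIX: D=500, C=100, IX=9
500 + 100 + 9 = 609

609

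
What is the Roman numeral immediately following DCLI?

DCLI = 651; next is 652

DCLII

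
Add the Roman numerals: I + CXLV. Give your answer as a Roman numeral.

I = 1
CXLV = 145
1 + 145 = 146

CXLVI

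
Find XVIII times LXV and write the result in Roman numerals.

XVIII = 18
LXV = 65
18 × 65 = 1170

MCLXX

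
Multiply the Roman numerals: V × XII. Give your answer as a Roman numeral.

V = 5
XII = 12
5 × 12 = 60

LX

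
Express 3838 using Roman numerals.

Convert 3838 to Roman numerals:
  3838 contains 3×1000 (MMM)
  838 contains 1×500 (D)
  338 contains 3×100 (CCC)
  38 contains 3×10 (XXX)
  8 contains 1×5 (V)
  3 contains 3×1 (III)

MMMDCCCXXXVIII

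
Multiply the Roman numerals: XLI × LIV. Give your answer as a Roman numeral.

XLI = 41
LIV = 54
41 × 54 = 2214

MMCCXIV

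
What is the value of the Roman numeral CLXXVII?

CLXXVII: C=100, L=50, X=10, X=10, V=5, I=1, I=1
100 + 50 + 10 + 10 + 5 + 1 + 1 = 177

177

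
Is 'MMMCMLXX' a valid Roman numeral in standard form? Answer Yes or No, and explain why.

'MMMCMLXX': Check the rules: uses only the symbols I, V, X, L, C, D, M; no symbol is repeated more than three times in a row; V, L and D each appear at most once; the only place a smaller symbol precedes a larger one is the allowed subtractive pair CM, the symbol right after such a pair (if any) is smaller than the pair's first symbol, and otherwise the values never increase from left to right. Value: M (1000) + M (1000) + M (1000) + CM (900) + L (50) + X (10) + X (10) = 3970. So it is a valid standard Roman numeral.

Yes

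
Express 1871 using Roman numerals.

Convert 1871 to Roman numerals:
  1871 contains 1×1000 (M)
  871 contains 1×500 (D)
  371 contains 3×100 (CCC)
  71 contains 1×50 (L)
  21 contains 2×10 (XX)
  1 contains 1×1 (I)

MDCCCLXXI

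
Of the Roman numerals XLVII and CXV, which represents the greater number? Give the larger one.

XLVII = 47
CXV = 115
115 is larger

CXV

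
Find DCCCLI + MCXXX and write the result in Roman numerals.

DCCCLI = 851
MCXXX = 1130
851 + 1130 = 1981

MCMLXXXI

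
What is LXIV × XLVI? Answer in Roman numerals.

LXIV = 64
XLVI = 46
64 × 46 = 2944

MMCMXLIV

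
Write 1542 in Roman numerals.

Convert 1542 to Roman numerals:
  1542 contains 1×1000 (M)
  542 contains 1×500 (D)
  42 contains 1×40 (XL)
  2 contains 2×1 (II)

MDXLII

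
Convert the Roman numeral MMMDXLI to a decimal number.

MMMDXLI: M=1000, M=1000, M=1000, D=500, XL=40, I=1
1000 + 1000 + 1000 + 500 + 40 + 1 = 3541

3541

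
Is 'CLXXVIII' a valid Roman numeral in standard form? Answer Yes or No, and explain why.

'CLXXVIII': Check the rules: uses only the symbols I, V, X, L, C, D, M; no symbol is repeated more than three times in a row; V, L and D each appear at most once; no smaller symbol precedes a larger one (values never increase from left to right). Value: C (100) + L (50) + X (10) + X (10) + V (5) + I (1) + I (1) + I (1) = 178. So it is a valid standard Roman numeral.

Yes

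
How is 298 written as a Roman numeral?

Convert 298 to Roman numerals:
  298 contains 2×100 (CC)
  98 contains 1×90 (XC)
  8 contains 1×5 (V)
  3 contains 3×1 (III)

CCXCVIII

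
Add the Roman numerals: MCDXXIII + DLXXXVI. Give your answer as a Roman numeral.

MCDXXIII = 1423
DLXXXVI = 586
1423 + 586 = 2009

MMIX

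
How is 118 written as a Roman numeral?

Convert 118 to Roman numerals:
  118 contains 1×100 (C)
  18 contains 1×10 (X)
  8 contains 1×5 (V)
  3 contains 3×1 (III)

CXVIII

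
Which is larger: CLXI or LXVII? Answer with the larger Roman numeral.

CLXI = 161
LXVII = 67
161 is larger

CLXI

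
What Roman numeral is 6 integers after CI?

CI = 101
101 + 6 = 107

CVII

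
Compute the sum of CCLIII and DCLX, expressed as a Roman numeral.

CCLIII = 253
DCLX = 660
253 + 660 = 913

CMXIII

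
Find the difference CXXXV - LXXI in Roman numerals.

CXXXV = 135
LXXI = 71
135 - 71 = 64

LXIV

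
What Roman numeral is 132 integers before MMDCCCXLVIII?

MMDCCCXLVIII = 2848
2848 - 132 = 2716

MMDCCXVI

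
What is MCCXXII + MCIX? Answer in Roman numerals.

MCCXXII = 1222
MCIX = 1109
1222 + 1109 = 2331

MMCCCXXXI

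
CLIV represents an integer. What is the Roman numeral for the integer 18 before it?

CLIV = 154
154 - 18 = 136

CXXXVI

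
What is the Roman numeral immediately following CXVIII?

CXVIII = 118, so the next integer is 118 + 1 = 119

CXIX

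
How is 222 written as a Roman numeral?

Convert 222 to Roman numerals:
  222 contains 2×100 (CC)
  22 contains 2×10 (XX)
  2 contains 2×1 (II)

CCXXII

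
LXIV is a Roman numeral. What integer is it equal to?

LXIV: L=50, X=10, IV=4
50 + 10 + 4 = 64

64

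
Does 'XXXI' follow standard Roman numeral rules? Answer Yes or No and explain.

'XXXI': Check the rules: uses only the symbols I, V, X, L, C, D, M; no symbol is repeated more than three times in a row; V, L and D each appear at most once; no smaller symbol precedes a larger one (values never increase from left to right). Value: X (10) + X (10) + X (10) + I (1) = 31. So it is a valid standard Roman numeral.

Yes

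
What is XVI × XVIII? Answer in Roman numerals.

XVI = 16
XVIII = 18
16 × 18 = 288

CCLXXXVIII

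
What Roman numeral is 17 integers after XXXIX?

XXXIX = 39
39 + 17 = 56

LVI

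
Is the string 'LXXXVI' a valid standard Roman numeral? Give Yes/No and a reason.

'LXXXVI': Check the rules: uses only the symbols I, V, X, L, C, D, M; no symbol is repeated more than three times in a row; V, L and D each appear at most once; no smaller symbol precedes a larger one (values never increase from left to right). Value: L (50) + X (10) + X (10) + X (10) + V (5) + I (1) = 86. So it is a valid standard Roman numeral.

Yes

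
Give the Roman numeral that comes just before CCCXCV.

CCCXCV = 395, so the previous integer is 395 - 1 = 394

CCCXCIV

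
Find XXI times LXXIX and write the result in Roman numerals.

XXI = 21
LXXIX = 79
21 × 79 = 1659

MDCLIX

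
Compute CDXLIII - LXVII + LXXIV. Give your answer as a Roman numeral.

CDXLIII = 443, LXVII = 67, LXXIV = 74
443 - 67 = 376
376 + 74 = 450

CDL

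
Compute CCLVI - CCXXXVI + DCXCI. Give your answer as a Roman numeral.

CCLVI = 256, CCXXXVI = 236, DCXCI = 691
256 - 236 = 20
20 + 691 = 711

DCCXI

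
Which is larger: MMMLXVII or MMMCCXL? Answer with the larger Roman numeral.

MMMLXVII = 3067
MMMCCXL = 3240
3240 is larger

MMMCCXL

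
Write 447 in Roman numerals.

Convert 447 to Roman numerals:
  447 contains 1×400 (CD)
  47 contains 1×40 (XL)
  7 contains 1×5 (V)
  2 contains 2×1 (II)

CDXLVII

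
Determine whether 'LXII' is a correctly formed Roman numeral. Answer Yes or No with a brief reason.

'LXII': Check the rules: uses only the symbols I, V, X, L, C, D, M; no symbol is repeated more than three times in a row; V, L and D each appear at most once; no smaller symbol precedes a larger one (values never increase from left to right). Value: L (50) + X (10) + I (1) + I (1) = 62. So it is a valid standard Roman numeral.

Yes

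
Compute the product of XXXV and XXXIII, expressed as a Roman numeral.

XXXV = 35
XXXIII = 33
35 × 33 = 1155

MCLV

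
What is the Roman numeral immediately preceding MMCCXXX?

MMCCXXX = 2230; previous is 2229

MMCCXXIX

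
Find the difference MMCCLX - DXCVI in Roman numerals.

MMCCLX = 2260
DXCVI = 596
2260 - 596 = 1664

MDCLXIV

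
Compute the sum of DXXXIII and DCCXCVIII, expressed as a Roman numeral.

DXXXIII = 533
DCCXCVIII = 798
533 + 798 = 1331

MCCCXXXI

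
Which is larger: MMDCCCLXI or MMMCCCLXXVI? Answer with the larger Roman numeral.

MMDCCCLXI = 2861
MMMCCCLXXVI = 3376
3376 is larger

MMMCCCLXXVI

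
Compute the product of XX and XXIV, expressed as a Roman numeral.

XX = 20
XXIV = 24
20 × 24 = 480

CDLXXX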